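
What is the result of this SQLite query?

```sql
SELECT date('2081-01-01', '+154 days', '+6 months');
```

Applying '+154 days' to 2081-01-01: counting 154 days forward gives 2081-06-04.
Adding +6 months to 2081-06-04 gives 2081-12-04.

2081-12-04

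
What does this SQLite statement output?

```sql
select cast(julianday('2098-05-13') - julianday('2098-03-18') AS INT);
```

56

13 days remain in March 2098 after the 18th (31 − 18).
April 2098: 30 days.
Then 13 days into May 2098.
Total: 13 + 30 + 13 = 56.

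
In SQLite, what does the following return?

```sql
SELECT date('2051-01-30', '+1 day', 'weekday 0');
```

Advancing 1 more day within January lands on 2051-01-31.
`weekday 0` advances to the next Sunday; 2051-01-31 is a Tuesday, so it moves forward to 2051-02-05.

2051-02-05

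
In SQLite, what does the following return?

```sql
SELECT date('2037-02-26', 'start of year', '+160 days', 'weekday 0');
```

`start of year` rewinds 2037-02-26 to 2037-01-01.
Applying '+160 days' to 2037-01-01: counting 160 days forward gives 2037-06-10.
`weekday 0` advances to the next Sunday; 2037-06-10 is a Wednesday, so it moves forward to 2037-06-14.

2037-06-14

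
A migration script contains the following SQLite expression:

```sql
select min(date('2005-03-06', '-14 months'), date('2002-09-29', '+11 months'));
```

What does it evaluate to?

2003-08-29

date('2005-03-06', '-14 months') → 2004-01-06.
date('2002-09-29', '+11 months') → 2003-08-29.
Earlier of the two is 2003-08-29.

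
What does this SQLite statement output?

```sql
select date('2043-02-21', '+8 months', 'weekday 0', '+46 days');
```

2043-12-10

Adding +8 months to 2043-02-21 gives 2043-10-21.
`weekday 0` advances to the next Sunday; 2043-10-21 is a Wednesday, so it moves forward to 2043-10-25.
Applying '+46 days' to 2043-10-25: counting 46 days forward gives 2043-12-10.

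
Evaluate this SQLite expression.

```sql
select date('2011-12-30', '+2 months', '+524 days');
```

Adding +2 months to 2011-12-30 targets 2012-02-30. February 2012 has only 29 days, so SQLite normalizes the 1-day overflow forward to 2012-03-01.
Applying '+524 days' to 2012-03-01: counting 524 days forward gives 2013-08-07.

2013-08-07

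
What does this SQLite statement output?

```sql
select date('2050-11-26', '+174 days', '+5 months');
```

Applying '+174 days' to 2050-11-26: counting 174 days forward gives 2051-05-19.
Adding +5 months to 2051-05-19 gives 2051-10-19.

2051-10-19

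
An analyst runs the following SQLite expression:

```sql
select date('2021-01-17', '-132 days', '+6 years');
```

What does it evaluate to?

Applying '-132 days' to 2021-01-17: counting 132 days back gives 2020-09-07.
Adding +6 years to 2020-09-07 gives 2026-09-07.

2026-09-07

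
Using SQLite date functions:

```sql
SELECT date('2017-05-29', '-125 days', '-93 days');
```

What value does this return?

2016-10-23

Applying '-125 days' to 2017-05-29: counting 125 days back gives 2017-01-24.
Applying '-93 days' to 2017-01-24: counting 93 days back gives 2016-10-23.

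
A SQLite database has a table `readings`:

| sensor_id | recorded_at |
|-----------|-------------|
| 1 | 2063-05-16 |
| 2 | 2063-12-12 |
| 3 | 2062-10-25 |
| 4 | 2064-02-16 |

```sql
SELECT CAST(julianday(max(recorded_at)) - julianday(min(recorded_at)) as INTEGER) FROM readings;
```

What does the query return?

MIN = 2062-10-25, MAX = 2064-02-16.
6 days remain in October 2062 after the 25th (31 − 25).
Full months from November 2062 through January 2064 contribute their day counts.
Then 16 days into February 2064.
Total: 6 + 30 + 31 + 31 + 28 + 31 + 30 + 31 + 30 + 31 + 31 + 30 + 31 + 30 + 31 + 31 + 16 = 479.

479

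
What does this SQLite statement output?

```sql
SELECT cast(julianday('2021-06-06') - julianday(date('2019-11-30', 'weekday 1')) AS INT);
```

552

`weekday 1` advances to the next Monday; 2019-11-30 is a Saturday, so it moves forward to 2019-12-02.
29 days remain in December 2019 after the 2nd (31 − 2).
Full months from January 2020 through May 2021 contribute their day counts.
Then 6 days into June 2021.
Total: 29 + 31 + 29 + 31 + 30 + 31 + 30 + 31 + 31 + 30 + 31 + 30 + 31 + 31 + 28 + 31 + 30 + 31 + 6 = 552.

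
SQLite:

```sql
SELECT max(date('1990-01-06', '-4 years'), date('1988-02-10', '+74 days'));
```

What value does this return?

date('1990-01-06', '-4 years') → 1986-01-06.
date('1988-02-10', '+74 days') → 1988-04-24.
Later of the two is 1988-04-24.

1988-04-24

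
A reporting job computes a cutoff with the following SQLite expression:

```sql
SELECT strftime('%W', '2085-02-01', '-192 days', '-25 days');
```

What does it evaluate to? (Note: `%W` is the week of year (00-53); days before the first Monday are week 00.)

26

First apply '-192 days', '-25 days': 2085-02-01 → 2084-06-29.
2084-06-29 is a Thursday. SQLite's %W counts Mondays since the year started; the result is 26.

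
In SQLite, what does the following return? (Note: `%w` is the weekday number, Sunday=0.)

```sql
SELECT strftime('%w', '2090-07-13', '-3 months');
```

4

First apply '-3 months': 2090-07-13 → 2090-04-13.
2090-04-13 is a Thursday; with Sunday=0 that is 4.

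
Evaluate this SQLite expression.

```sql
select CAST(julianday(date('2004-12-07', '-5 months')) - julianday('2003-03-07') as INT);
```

488

Adding -5 months to 2004-12-07 gives 2004-07-07.
24 days remain in March 2003 after the 7th (31 − 7).
Full months from April 2003 through June 2004 contribute their day counts.
Then 7 days into July 2004.
Total: 24 + 30 + 31 + 30 + 31 + 31 + 30 + 31 + 30 + 31 + 31 + 29 + 31 + 30 + 31 + 30 + 7 = 488.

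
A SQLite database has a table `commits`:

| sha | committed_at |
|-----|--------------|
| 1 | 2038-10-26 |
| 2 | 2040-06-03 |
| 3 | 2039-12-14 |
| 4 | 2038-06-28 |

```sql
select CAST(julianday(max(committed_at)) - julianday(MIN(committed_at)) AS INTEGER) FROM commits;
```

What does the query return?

MIN = 2038-06-28, MAX = 2040-06-03.
2 days remain in June 2038 after the 28th (30 − 28).
Full months from July 2038 through May 2040 contribute their day counts.
Then 3 days into June 2040.
Total: 2 + 31 + 31 + 30 + 31 + 30 + 31 + 31 + 28 + 31 + 30 + 31 + 30 + 31 + 31 + 30 + 31 + 30 + 31 + 31 + 29 + 31 + 30 + 31 + 3 = 706.

706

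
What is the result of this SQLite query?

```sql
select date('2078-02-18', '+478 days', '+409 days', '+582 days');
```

2082-02-26

Applying '+478 days' to 2078-02-18: counting 478 days forward gives 2079-06-11.
Applying '+409 days' to 2079-06-11: counting 409 days forward gives 2080-07-24.
Applying '+582 days' to 2080-07-24: counting 582 days forward gives 2082-02-26.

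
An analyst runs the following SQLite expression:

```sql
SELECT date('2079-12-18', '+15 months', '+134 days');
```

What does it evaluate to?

Adding +15 months to 2079-12-18 gives 2081-03-18.
Applying '+134 days' to 2081-03-18: counting 134 days forward gives 2081-07-30.

2081-07-30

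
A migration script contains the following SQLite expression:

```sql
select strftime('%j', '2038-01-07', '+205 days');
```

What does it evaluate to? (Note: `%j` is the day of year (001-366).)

First apply '+205 days': 2038-01-07 → 2038-07-31.
Day-of-year for 2038-07-31: days since 2038-01-01 inclusive = 212, zero-padded to 212.

212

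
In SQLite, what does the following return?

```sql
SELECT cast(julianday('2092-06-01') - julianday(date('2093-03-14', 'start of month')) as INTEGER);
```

`start of month` rewinds 2093-03-14 to 2093-03-01.
29 days remain in June 2092 after the 1st (30 − 1).
Full months from July 2092 through February 2093 contribute their day counts.
Then 1 day into March 2093.
Total: 29 + 31 + 31 + 30 + 31 + 30 + 31 + 31 + 28 + 1 = 273.
The subtraction is earlier − later, so the result is −273 → -273.

-273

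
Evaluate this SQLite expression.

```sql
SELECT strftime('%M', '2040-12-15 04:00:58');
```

`%M` extracts the 2-digit minute: 00.

00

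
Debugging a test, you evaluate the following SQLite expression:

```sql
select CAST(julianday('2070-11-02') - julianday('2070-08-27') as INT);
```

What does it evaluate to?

4 days remain in August 2070 after the 27th (31 − 27).
September 2070: 30 days.
October 2070: 31 days.
Then 2 days into November 2070.
Total: 4 + 30 + 31 + 2 = 67.

67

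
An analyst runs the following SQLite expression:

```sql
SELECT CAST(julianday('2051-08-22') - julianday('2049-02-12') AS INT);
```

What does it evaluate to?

921

16 days remain in February 2049 after the 12th (28 − 12).
Full months from March 2049 through July 2051 contribute their day counts.
Then 22 days into August 2051.
Total: 16 + 31 + 30 + 31 + 30 + 31 + 31 + 30 + 31 + 30 + 31 + 31 + 28 + 31 + 30 + 31 + 30 + 31 + 31 + 30 + 31 + 30 + 31 + 31 + 28 + 31 + 30 + 31 + 30 + 31 + 22 = 921.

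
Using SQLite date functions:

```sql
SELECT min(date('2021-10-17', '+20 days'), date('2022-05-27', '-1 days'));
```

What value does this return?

2021-11-06

date('2021-10-17', '+20 days') → 2021-11-06.
date('2022-05-27', '-1 days') → 2022-05-26.
Earlier of the two is 2021-11-06.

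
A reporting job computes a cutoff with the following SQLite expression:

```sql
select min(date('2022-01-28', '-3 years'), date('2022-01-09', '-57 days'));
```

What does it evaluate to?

2019-01-28

date('2022-01-28', '-3 years') → 2019-01-28.
date('2022-01-09', '-57 days') → 2021-11-13.
Earlier of the two is 2019-01-28.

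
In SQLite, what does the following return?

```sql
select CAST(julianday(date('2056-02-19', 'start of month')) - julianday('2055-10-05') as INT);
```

119

`start of month` rewinds 2056-02-19 to 2056-02-01.
26 days remain in October 2055 after the 5th (31 − 5).
November 2055: 30 days.
December 2055: 31 days.
January 2056: 31 days.
Then 1 day into February 2056.
Total: 26 + 30 + 31 + 31 + 1 = 119.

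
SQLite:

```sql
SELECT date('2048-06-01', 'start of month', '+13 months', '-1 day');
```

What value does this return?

2049-06-30

`start of month` rewinds 2048-06-01 to 2048-06-01.
Adding +13 months to 2048-06-01 gives 2049-07-01.
Going back 1 day from 2049-07-01 reaches 2049-06-30 (last day of June, 30 days).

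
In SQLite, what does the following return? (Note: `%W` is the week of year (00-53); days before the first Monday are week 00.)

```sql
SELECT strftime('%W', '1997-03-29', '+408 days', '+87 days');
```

31

First apply '+408 days', '+87 days': 1997-03-29 → 1998-08-06.
1998-08-06 is a Thursday. SQLite's %W counts Mondays since the year started; the result is 31.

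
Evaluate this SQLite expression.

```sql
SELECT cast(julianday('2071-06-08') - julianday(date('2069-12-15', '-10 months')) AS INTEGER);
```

Adding -10 months to 2069-12-15 gives 2069-02-15.
13 days remain in February 2069 after the 15th (28 − 15).
Full months from March 2069 through May 2071 contribute their day counts.
Then 8 days into June 2071.
Total: 13 + 31 + 30 + 31 + 30 + 31 + 31 + 30 + 31 + 30 + 31 + 31 + 28 + 31 + 30 + 31 + 30 + 31 + 31 + 30 + 31 + 30 + 31 + 31 + 28 + 31 + 30 + 31 + 8 = 843.

843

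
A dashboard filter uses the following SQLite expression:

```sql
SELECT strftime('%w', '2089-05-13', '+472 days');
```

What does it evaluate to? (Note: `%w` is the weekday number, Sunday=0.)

1

First apply '+472 days': 2089-05-13 → 2090-08-28.
2090-08-28 is a Monday; with Sunday=0 that is 1.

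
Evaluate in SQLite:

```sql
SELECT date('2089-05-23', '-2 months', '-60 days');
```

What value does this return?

Adding -2 months to 2089-05-23 gives 2089-03-23.
Applying '-60 days' to 2089-03-23: counting 60 days back gives 2089-01-22.

2089-01-22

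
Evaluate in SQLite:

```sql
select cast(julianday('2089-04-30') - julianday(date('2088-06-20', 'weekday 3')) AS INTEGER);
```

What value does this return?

311

`weekday 3` advances to the next Wednesday; 2088-06-20 is a Sunday, so it moves forward to 2088-06-23.
7 days remain in June 2088 after the 23rd (30 − 23).
Full months from July 2088 through March 2089 contribute their day counts.
Then 30 days into April 2089.
Total: 7 + 31 + 31 + 30 + 31 + 30 + 31 + 31 + 28 + 31 + 30 = 311.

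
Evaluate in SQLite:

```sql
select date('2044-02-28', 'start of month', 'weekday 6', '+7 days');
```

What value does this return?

`start of month` rewinds 2044-02-28 to 2044-02-01.
`weekday 6` advances to the next Saturday; 2044-02-01 is a Monday, so it moves forward to 2044-02-06.
Advancing 7 more days within February lands on 2044-02-13.

2044-02-13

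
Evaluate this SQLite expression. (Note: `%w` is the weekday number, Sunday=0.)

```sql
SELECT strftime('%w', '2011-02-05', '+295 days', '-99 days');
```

First apply '+295 days', '-99 days': 2011-02-05 → 2011-08-20.
2011-08-20 is a Saturday; with Sunday=0 that is 6.

6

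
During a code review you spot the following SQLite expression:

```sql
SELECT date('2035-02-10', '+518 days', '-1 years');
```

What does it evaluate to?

Applying '+518 days' to 2035-02-10: counting 518 days forward gives 2036-07-12.
Adding -1 year to 2036-07-12 gives 2035-07-12.

2035-07-12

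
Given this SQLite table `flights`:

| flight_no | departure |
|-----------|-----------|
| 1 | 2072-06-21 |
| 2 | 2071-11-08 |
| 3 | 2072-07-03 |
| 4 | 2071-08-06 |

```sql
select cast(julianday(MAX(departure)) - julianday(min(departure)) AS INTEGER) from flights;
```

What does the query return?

332

MIN = 2071-08-06, MAX = 2072-07-03.
25 days remain in August 2071 after the 6th (31 − 6).
Full months from September 2071 through June 2072 contribute their day counts.
Then 3 days into July 2072.
Total: 25 + 30 + 31 + 30 + 31 + 31 + 29 + 31 + 30 + 31 + 30 + 3 = 332.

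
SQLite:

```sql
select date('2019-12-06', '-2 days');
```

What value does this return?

2019-12-04

Going back 2 days within December lands on 2019-12-04.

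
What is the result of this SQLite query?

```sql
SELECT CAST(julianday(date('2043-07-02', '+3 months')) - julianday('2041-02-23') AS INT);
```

Adding +3 months to 2043-07-02 gives 2043-10-02.
5 days remain in February 2041 after the 23rd (28 − 23).
Full months from March 2041 through September 2043 contribute their day counts.
Then 2 days into October 2043.
Total: 5 + 31 + 30 + 31 + 30 + 31 + 31 + 30 + 31 + 30 + 31 + 31 + 28 + 31 + 30 + 31 + 30 + 31 + 31 + 30 + 31 + 30 + 31 + 31 + 28 + 31 + 30 + 31 + 30 + 31 + 31 + 30 + 2 = 951.

951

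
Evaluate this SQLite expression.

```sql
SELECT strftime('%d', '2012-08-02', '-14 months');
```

02

First apply '-14 months': 2012-08-02 → 2011-06-02.
`%d` extracts the 2-digit day of month: 02.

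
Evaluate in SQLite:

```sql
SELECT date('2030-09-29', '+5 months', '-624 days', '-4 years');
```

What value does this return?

2025-06-15

Adding +5 months to 2030-09-29 targets 2031-02-29. February 2031 has only 28 days, so SQLite normalizes the 1-day overflow forward to 2031-03-01.
Applying '-624 days' to 2031-03-01: counting 624 days back gives 2029-06-15.
Adding -4 years to 2029-06-15 gives 2025-06-15.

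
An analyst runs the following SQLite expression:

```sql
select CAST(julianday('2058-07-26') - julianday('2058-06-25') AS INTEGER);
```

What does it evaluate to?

31

5 days remain in June 2058 after the 25th (30 − 25).
Then 26 days into July 2058.
Total: 5 + 26 = 31.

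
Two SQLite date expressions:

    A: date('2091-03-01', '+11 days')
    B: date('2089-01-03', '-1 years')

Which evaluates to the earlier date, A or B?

A = 2091-03-12.
B = 2088-01-03.
B is earlier.

B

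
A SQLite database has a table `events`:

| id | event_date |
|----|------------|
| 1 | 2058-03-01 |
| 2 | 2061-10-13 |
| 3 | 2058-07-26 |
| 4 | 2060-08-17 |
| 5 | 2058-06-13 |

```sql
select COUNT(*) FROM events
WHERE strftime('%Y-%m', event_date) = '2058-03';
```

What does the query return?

Rows with year-month 2058-03: 2058-03-01 → 1.

1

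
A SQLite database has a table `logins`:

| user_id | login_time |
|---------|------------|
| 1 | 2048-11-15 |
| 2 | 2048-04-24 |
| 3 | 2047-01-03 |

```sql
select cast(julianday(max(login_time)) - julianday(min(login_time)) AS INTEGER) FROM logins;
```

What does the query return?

MIN = 2047-01-03, MAX = 2048-11-15.
28 days remain in January 2047 after the 3rd (31 − 3).
Full months from February 2047 through October 2048 contribute their day counts.
Then 15 days into November 2048.
Total: 28 + 28 + 31 + 30 + 31 + 30 + 31 + 31 + 30 + 31 + 30 + 31 + 31 + 29 + 31 + 30 + 31 + 30 + 31 + 31 + 30 + 31 + 15 = 682.

682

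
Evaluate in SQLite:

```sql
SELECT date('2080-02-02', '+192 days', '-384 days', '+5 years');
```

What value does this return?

Applying '+192 days' to 2080-02-02: counting 192 days forward gives 2080-08-12.
Applying '-384 days' to 2080-08-12: counting 384 days back gives 2079-07-25.
Adding +5 years to 2079-07-25 gives 2084-07-25.

2084-07-25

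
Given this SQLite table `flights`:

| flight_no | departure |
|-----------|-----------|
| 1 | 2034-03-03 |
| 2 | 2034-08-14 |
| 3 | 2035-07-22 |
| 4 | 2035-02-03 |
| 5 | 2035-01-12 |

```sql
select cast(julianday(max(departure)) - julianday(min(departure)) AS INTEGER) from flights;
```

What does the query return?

506

MIN = 2034-03-03, MAX = 2035-07-22.
28 days remain in March 2034 after the 3rd (31 − 3).
Full months from April 2034 through June 2035 contribute their day counts.
Then 22 days into July 2035.
Total: 28 + 30 + 31 + 30 + 31 + 31 + 30 + 31 + 30 + 31 + 31 + 28 + 31 + 30 + 31 + 30 + 22 = 506.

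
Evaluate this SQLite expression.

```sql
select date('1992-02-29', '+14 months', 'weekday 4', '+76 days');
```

Adding +14 months to 1992-02-29 gives 1993-04-29.
`weekday 4` advances to the next Thursday; 1993-04-29 is already a Thursday, so it stays at 1993-04-29.
Applying '+76 days' to 1993-04-29: counting 76 days forward gives 1993-07-14.

1993-07-14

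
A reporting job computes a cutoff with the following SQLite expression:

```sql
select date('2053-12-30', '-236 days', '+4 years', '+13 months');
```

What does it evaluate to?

2058-06-08

Applying '-236 days' to 2053-12-30: counting 236 days back gives 2053-05-08.
Adding +4 years to 2053-05-08 gives 2057-05-08.
Adding +13 months to 2057-05-08 gives 2058-06-08.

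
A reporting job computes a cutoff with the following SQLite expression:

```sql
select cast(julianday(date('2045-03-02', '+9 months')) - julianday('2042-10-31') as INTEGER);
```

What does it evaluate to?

1128

Adding +9 months to 2045-03-02 gives 2045-12-02.
0 days remain in October 2042 after the 31st (31 − 31).
Full months from November 2042 through November 2045 contribute their day counts.
Then 2 days into December 2045.
Total: 0 + 30 + 31 + 31 + 28 + 31 + 30 + 31 + 30 + 31 + 31 + 30 + 31 + 30 + 31 + 31 + 29 + 31 + 30 + 31 + 30 + 31 + 31 + 30 + 31 + 30 + 31 + 31 + 28 + 31 + 30 + 31 + 30 + 31 + 31 + 30 + 31 + 30 + 2 = 1128.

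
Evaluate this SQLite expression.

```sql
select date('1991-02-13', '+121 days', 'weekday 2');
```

1991-06-18

Applying '+121 days' to 1991-02-13: counting 121 days forward gives 1991-06-14.
`weekday 2` advances to the next Tuesday; 1991-06-14 is a Friday, so it moves forward to 1991-06-18.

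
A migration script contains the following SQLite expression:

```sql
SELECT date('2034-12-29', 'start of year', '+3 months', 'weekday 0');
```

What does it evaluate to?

`start of year` rewinds 2034-12-29 to 2034-01-01.
Adding +3 months to 2034-01-01 gives 2034-04-01.
`weekday 0` advances to the next Sunday; 2034-04-01 is a Saturday, so it moves forward to 2034-04-02.

2034-04-02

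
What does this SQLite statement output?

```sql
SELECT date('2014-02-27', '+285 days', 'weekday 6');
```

Applying '+285 days' to 2014-02-27: counting 285 days forward gives 2014-12-09.
`weekday 6` advances to the next Saturday; 2014-12-09 is a Tuesday, so it moves forward to 2014-12-13.

2014-12-13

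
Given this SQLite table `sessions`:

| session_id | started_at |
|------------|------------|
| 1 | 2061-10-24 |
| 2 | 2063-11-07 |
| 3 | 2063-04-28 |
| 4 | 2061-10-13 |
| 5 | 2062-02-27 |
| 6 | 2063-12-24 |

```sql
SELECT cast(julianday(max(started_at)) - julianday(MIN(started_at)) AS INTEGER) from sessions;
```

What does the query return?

MIN = 2061-10-13, MAX = 2063-12-24.
18 days remain in October 2061 after the 13th (31 − 13).
Full months from November 2061 through November 2063 contribute their day counts.
Then 24 days into December 2063.
Total: 18 + 30 + 31 + 31 + 28 + 31 + 30 + 31 + 30 + 31 + 31 + 30 + 31 + 30 + 31 + 31 + 28 + 31 + 30 + 31 + 30 + 31 + 31 + 30 + 31 + 30 + 24 = 802.

802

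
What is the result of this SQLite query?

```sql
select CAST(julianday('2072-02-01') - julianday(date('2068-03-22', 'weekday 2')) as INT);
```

1406

`weekday 2` advances to the next Tuesday; 2068-03-22 is a Thursday, so it moves forward to 2068-03-27.
4 days remain in March 2068 after the 27th (31 − 27).
Full months from April 2068 through January 2072 contribute their day counts.
Then 1 day into February 2072.
Total: 4 + 30 + 31 + 30 + 31 + 31 + 30 + 31 + 30 + 31 + 31 + 28 + 31 + 30 + 31 + 30 + 31 + 31 + 30 + 31 + 30 + 31 + 31 + 28 + 31 + 30 + 31 + 30 + 31 + 31 + 30 + 31 + 30 + 31 + 31 + 28 + 31 + 30 + 31 + 30 + 31 + 31 + 30 + 31 + 30 + 31 + 31 + 1 = 1406.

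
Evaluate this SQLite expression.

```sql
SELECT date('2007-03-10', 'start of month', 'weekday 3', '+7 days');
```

`start of month` rewinds 2007-03-10 to 2007-03-01.
`weekday 3` advances to the next Wednesday; 2007-03-01 is a Thursday, so it moves forward to 2007-03-07.
Advancing 7 more days within March lands on 2007-03-14.

2007-03-14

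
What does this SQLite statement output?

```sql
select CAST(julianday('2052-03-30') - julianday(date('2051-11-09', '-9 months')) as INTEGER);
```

Adding -9 months to 2051-11-09 gives 2051-02-09.
19 days remain in February 2051 after the 9th (28 − 9).
Full months from March 2051 through February 2052 contribute their day counts.
Then 30 days into March 2052.
Total: 19 + 31 + 30 + 31 + 30 + 31 + 31 + 30 + 31 + 30 + 31 + 31 + 29 + 30 = 415.

415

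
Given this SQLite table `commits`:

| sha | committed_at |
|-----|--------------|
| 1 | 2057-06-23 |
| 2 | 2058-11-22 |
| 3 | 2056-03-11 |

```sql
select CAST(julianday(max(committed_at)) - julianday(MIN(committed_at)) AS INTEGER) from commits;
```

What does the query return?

986

MIN = 2056-03-11, MAX = 2058-11-22.
20 days remain in March 2056 after the 11th (31 − 11).
Full months from April 2056 through October 2058 contribute their day counts.
Then 22 days into November 2058.
Total: 20 + 30 + 31 + 30 + 31 + 31 + 30 + 31 + 30 + 31 + 31 + 28 + 31 + 30 + 31 + 30 + 31 + 31 + 30 + 31 + 30 + 31 + 31 + 28 + 31 + 30 + 31 + 30 + 31 + 31 + 30 + 31 + 22 = 986.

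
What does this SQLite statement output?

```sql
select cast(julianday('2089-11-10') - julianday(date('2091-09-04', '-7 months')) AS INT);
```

Adding -7 months to 2091-09-04 gives 2091-02-04.
20 days remain in November 2089 after the 10th (30 − 10).
Full months from December 2089 through January 2091 contribute their day counts.
Then 4 days into February 2091.
Total: 20 + 31 + 31 + 28 + 31 + 30 + 31 + 30 + 31 + 31 + 30 + 31 + 30 + 31 + 31 + 4 = 451.
The subtraction is earlier − later, so the result is −451 → -451.

-451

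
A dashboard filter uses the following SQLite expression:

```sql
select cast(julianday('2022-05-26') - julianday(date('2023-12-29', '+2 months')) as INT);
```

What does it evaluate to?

Adding +2 months to 2023-12-29 gives 2024-02-29.
5 days remain in May 2022 after the 26th (31 − 26).
Full months from June 2022 through January 2024 contribute their day counts.
Then 29 days into February 2024.
Total: 5 + 30 + 31 + 31 + 30 + 31 + 30 + 31 + 31 + 28 + 31 + 30 + 31 + 30 + 31 + 31 + 30 + 31 + 30 + 31 + 31 + 29 = 644.
The subtraction is earlier − later, so the result is −644 → -644.

-644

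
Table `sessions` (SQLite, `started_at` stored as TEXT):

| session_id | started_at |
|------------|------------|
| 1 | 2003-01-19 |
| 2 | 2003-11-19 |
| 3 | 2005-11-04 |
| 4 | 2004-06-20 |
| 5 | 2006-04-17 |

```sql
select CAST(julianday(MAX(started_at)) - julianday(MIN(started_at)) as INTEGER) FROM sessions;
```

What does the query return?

1184

MIN = 2003-01-19, MAX = 2006-04-17.
12 days remain in January 2003 after the 19th (31 − 19).
Full months from February 2003 through March 2006 contribute their day counts.
Then 17 days into April 2006.
Total: 12 + 28 + 31 + 30 + 31 + 30 + 31 + 31 + 30 + 31 + 30 + 31 + 31 + 29 + 31 + 30 + 31 + 30 + 31 + 31 + 30 + 31 + 30 + 31 + 31 + 28 + 31 + 30 + 31 + 30 + 31 + 31 + 30 + 31 + 30 + 31 + 31 + 28 + 31 + 17 = 1184.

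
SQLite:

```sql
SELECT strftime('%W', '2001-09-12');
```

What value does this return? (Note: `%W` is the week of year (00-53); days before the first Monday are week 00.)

37

2001-09-12 is a Wednesday. SQLite's %W counts Mondays since the year started; the result is 37.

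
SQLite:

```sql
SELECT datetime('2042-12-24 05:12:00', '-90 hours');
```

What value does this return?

-90 hours from 2042-12-24 05:12:00 is 2042-12-20 11:12:00 (crosses midnight).

2042-12-20 11:12:00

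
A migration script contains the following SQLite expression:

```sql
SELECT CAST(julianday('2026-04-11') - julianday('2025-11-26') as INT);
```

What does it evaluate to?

136

4 days remain in November 2025 after the 26th (30 − 26).
December 2025: 31 days.
January 2026: 31 days.
February 2026: 28 days.
March 2026: 31 days.
Then 11 days into April 2026.
Total: 4 + 31 + 31 + 28 + 31 + 11 = 136.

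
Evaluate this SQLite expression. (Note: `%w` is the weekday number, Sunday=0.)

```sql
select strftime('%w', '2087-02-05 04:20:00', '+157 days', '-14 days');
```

6

First apply '+157 days', '-14 days': 2087-02-05 04:20:00 → 2087-06-28 04:20:00.
2087-06-28 is a Saturday; with Sunday=0 that is 6.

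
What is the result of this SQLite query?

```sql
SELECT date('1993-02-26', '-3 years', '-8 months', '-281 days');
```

1988-09-18

Adding -3 years to 1993-02-26 gives 1990-02-26.
Adding -8 months to 1990-02-26 gives 1989-06-26.
Applying '-281 days' to 1989-06-26: counting 281 days back gives 1988-09-18.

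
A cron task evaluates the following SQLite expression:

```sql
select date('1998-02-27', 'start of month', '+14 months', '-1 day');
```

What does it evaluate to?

1999-03-31

`start of month` rewinds 1998-02-27 to 1998-02-01.
Adding +14 months to 1998-02-01 gives 1999-04-01.
Going back 1 day from 1999-04-01 reaches 1999-03-31 (last day of March, 31 days).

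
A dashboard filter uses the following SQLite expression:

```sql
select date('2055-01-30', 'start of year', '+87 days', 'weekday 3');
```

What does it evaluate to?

2055-03-31

`start of year` rewinds 2055-01-30 to 2055-01-01.
Applying '+87 days' to 2055-01-01: counting 87 days forward gives 2055-03-29.
`weekday 3` advances to the next Wednesday; 2055-03-29 is a Monday, so it moves forward to 2055-03-31.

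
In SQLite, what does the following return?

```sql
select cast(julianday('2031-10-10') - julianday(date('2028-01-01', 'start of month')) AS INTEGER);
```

`start of month` rewinds 2028-01-01 to 2028-01-01.
30 days remain in January 2028 after the 1st (31 − 1).
Full months from February 2028 through September 2031 contribute their day counts.
Then 10 days into October 2031.
Total: 30 + 29 + 31 + 30 + 31 + 30 + 31 + 31 + 30 + 31 + 30 + 31 + 31 + 28 + 31 + 30 + 31 + 30 + 31 + 31 + 30 + 31 + 30 + 31 + 31 + 28 + 31 + 30 + 31 + 30 + 31 + 31 + 30 + 31 + 30 + 31 + 31 + 28 + 31 + 30 + 31 + 30 + 31 + 31 + 30 + 10 = 1378.

1378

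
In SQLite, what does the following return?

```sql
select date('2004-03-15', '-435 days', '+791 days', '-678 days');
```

2003-04-28

Applying '-435 days' to 2004-03-15: counting 435 days back gives 2003-01-05.
Applying '+791 days' to 2003-01-05: counting 791 days forward gives 2005-03-06.
Applying '-678 days' to 2005-03-06: counting 678 days back gives 2003-04-28.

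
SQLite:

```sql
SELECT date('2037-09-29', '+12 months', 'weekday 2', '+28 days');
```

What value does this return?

2038-11-02

Adding +12 months to 2037-09-29 gives 2038-09-29.
`weekday 2` advances to the next Tuesday; 2038-09-29 is a Wednesday, so it moves forward to 2038-10-05.
October 2038 has 31 days; 26 remain after the 5th, so 27 days reach 2038-11-01.
Advancing 1 more day within November lands on 2038-11-02.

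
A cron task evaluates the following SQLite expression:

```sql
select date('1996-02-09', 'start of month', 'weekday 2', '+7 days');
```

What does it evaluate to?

1996-02-13

`start of month` rewinds 1996-02-09 to 1996-02-01.
`weekday 2` advances to the next Tuesday; 1996-02-01 is a Thursday, so it moves forward to 1996-02-06.
Advancing 7 more days within February lands on 1996-02-13.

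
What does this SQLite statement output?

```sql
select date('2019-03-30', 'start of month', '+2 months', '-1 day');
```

2019-04-30

`start of month` rewinds 2019-03-30 to 2019-03-01.
Adding +2 months to 2019-03-01 gives 2019-05-01.
Going back 1 day from 2019-05-01 reaches 2019-04-30 (last day of April, 30 days).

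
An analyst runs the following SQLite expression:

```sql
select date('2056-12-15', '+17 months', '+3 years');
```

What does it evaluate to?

Adding +17 months to 2056-12-15 gives 2058-05-15.
Adding +3 years to 2058-05-15 gives 2061-05-15.

2061-05-15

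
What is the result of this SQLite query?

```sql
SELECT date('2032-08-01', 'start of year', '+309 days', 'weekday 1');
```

2032-11-08

`start of year` rewinds 2032-08-01 to 2032-01-01.
Applying '+309 days' to 2032-01-01: counting 309 days forward gives 2032-11-05.
`weekday 1` advances to the next Monday; 2032-11-05 is a Friday, so it moves forward to 2032-11-08.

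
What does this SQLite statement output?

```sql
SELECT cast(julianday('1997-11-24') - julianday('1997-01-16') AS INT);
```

312

15 days remain in January 1997 after the 16th (31 − 16).
Full months from February 1997 through October 1997 contribute their day counts.
Then 24 days into November 1997.
Total: 15 + 28 + 31 + 30 + 31 + 30 + 31 + 31 + 30 + 31 + 24 = 312.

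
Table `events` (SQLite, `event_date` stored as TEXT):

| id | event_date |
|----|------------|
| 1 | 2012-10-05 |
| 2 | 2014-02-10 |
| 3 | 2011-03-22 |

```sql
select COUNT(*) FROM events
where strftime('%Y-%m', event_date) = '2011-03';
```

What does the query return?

1

Rows with year-month 2011-03: 2011-03-22 → 1.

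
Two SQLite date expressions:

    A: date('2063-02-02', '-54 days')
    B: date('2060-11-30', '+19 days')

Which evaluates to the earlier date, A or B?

A = 2062-12-10.
B = 2060-12-19.
B is earlier.

B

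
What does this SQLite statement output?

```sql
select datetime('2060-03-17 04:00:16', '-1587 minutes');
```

1587 minutes = 26h 27m; -1587 minutes from 2060-03-17 04:00:16 is 2060-03-16 01:33:16 (crosses midnight).

2060-03-16 01:33:16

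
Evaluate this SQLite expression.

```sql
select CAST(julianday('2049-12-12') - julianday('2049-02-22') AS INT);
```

6 days remain in February 2049 after the 22nd (28 − 22).
Full months from March 2049 through November 2049 contribute their day counts.
Then 12 days into December 2049.
Total: 6 + 31 + 30 + 31 + 30 + 31 + 31 + 30 + 31 + 30 + 12 = 293.

293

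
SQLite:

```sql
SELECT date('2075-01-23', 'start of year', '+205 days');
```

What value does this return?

`start of year` rewinds 2075-01-23 to 2075-01-01.
Applying '+205 days' to 2075-01-01: counting 205 days forward gives 2075-07-25.

2075-07-25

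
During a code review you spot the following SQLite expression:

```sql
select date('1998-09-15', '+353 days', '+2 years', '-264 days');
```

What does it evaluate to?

2000-12-13

Applying '+353 days' to 1998-09-15: counting 353 days forward gives 1999-09-03.
Adding +2 years to 1999-09-03 gives 2001-09-03.
Applying '-264 days' to 2001-09-03: counting 264 days back gives 2000-12-13.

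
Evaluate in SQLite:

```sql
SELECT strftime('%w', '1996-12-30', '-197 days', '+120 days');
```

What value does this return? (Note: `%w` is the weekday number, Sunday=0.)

First apply '-197 days', '+120 days': 1996-12-30 → 1996-10-14.
1996-10-14 is a Monday; with Sunday=0 that is 1.

1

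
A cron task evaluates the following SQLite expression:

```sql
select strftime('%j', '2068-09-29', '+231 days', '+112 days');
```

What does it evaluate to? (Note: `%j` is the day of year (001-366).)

First apply '+231 days', '+112 days': 2068-09-29 → 2069-09-07.
Day-of-year for 2069-09-07: days since 2069-01-01 inclusive = 250, zero-padded to 250.

250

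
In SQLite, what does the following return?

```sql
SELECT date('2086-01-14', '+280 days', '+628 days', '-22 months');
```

2086-09-10

Applying '+280 days' to 2086-01-14: counting 280 days forward gives 2086-10-21.
Applying '+628 days' to 2086-10-21: counting 628 days forward gives 2088-07-10.
Adding -22 months to 2088-07-10 gives 2086-09-10.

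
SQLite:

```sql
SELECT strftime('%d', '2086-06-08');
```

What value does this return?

08

`%d` extracts the 2-digit day of month: 08.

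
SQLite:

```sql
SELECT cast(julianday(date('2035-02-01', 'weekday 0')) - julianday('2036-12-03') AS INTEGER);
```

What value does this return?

`weekday 0` advances to the next Sunday; 2035-02-01 is a Thursday, so it moves forward to 2035-02-04.
24 days remain in February 2035 after the 4th (28 − 4).
Full months from March 2035 through November 2036 contribute their day counts.
Then 3 days into December 2036.
Total: 24 + 31 + 30 + 31 + 30 + 31 + 31 + 30 + 31 + 30 + 31 + 31 + 29 + 31 + 30 + 31 + 30 + 31 + 31 + 30 + 31 + 30 + 3 = 668.
The subtraction is earlier − later, so the result is −668 → -668.

-668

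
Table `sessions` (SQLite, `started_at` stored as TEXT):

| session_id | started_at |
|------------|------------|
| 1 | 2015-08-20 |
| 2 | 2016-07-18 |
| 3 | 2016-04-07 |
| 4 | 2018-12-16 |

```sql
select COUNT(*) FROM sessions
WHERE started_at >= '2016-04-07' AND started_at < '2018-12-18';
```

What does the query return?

Rows in [2016-04-07, 2018-12-18): 2016-07-18, 2016-04-07, 2018-12-16 → 3 rows.

3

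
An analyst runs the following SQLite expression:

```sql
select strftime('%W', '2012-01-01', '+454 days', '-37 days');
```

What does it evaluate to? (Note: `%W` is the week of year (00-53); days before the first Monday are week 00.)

07

First apply '+454 days', '-37 days': 2012-01-01 → 2013-02-21.
2013-02-21 is a Thursday. SQLite's %W counts Mondays since the year started; the result is 07.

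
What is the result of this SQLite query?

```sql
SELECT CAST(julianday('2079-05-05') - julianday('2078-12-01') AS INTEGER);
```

30 days remain in December 2078 after the 1st (31 − 1).
January 2079: 31 days.
February 2079: 28 days.
March 2079: 31 days.
April 2079: 30 days.
Then 5 days into May 2079.
Total: 30 + 31 + 28 + 31 + 30 + 5 = 155.

155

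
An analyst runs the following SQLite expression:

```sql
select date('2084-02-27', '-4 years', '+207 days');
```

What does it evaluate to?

2080-09-21

Adding -4 years to 2084-02-27 gives 2080-02-27.
Applying '+207 days' to 2080-02-27: counting 207 days forward gives 2080-09-21.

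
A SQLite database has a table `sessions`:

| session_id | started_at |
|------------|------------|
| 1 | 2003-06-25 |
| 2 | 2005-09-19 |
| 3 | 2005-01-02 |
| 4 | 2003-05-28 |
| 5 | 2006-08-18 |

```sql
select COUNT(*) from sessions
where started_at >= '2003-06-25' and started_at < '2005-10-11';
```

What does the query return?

3

Rows in [2003-06-25, 2005-10-11): 2003-06-25, 2005-09-19, 2005-01-02 → 3 rows.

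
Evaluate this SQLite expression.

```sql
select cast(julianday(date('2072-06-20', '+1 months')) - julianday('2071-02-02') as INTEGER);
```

Adding +1 month to 2072-06-20 gives 2072-07-20.
26 days remain in February 2071 after the 2nd (28 − 2).
Full months from March 2071 through June 2072 contribute their day counts.
Then 20 days into July 2072.
Total: 26 + 31 + 30 + 31 + 30 + 31 + 31 + 30 + 31 + 30 + 31 + 31 + 29 + 31 + 30 + 31 + 30 + 20 = 534.

534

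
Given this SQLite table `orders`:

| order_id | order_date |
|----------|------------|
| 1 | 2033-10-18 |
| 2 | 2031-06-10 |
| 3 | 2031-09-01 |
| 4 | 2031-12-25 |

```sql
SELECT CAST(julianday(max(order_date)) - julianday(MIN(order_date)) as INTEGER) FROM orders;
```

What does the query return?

861

MIN = 2031-06-10, MAX = 2033-10-18.
20 days remain in June 2031 after the 10th (30 − 10).
Full months from July 2031 through September 2033 contribute their day counts.
Then 18 days into October 2033.
Total: 20 + 31 + 31 + 30 + 31 + 30 + 31 + 31 + 29 + 31 + 30 + 31 + 30 + 31 + 31 + 30 + 31 + 30 + 31 + 31 + 28 + 31 + 30 + 31 + 30 + 31 + 31 + 30 + 18 = 861.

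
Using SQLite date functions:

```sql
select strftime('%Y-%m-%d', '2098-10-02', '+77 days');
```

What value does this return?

2098-12-18

First apply '+77 days': 2098-10-02 → 2098-12-18.
`%Y-%m-%d` extracts the ISO date: 2098-12-18.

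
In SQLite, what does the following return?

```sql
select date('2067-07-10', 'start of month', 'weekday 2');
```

2067-07-05

`start of month` rewinds 2067-07-10 to 2067-07-01.
`weekday 2` advances to the next Tuesday; 2067-07-01 is a Friday, so it moves forward to 2067-07-05.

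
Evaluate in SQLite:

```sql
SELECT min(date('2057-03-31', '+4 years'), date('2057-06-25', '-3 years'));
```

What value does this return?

2054-06-25

date('2057-03-31', '+4 years') → 2061-03-31.
date('2057-06-25', '-3 years') → 2054-06-25.
Earlier of the two is 2054-06-25.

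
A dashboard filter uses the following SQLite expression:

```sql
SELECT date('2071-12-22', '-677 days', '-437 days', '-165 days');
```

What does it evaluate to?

2068-06-21

Applying '-677 days' to 2071-12-22: counting 677 days back gives 2070-02-13.
Applying '-437 days' to 2070-02-13: counting 437 days back gives 2068-12-03.
Applying '-165 days' to 2068-12-03: counting 165 days back gives 2068-06-21.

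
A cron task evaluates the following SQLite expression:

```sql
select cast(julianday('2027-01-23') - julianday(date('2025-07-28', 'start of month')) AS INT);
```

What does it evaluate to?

571

`start of month` rewinds 2025-07-28 to 2025-07-01.
30 days remain in July 2025 after the 1st (31 − 1).
Full months from August 2025 through December 2026 contribute their day counts.
Then 23 days into January 2027.
Total: 30 + 31 + 30 + 31 + 30 + 31 + 31 + 28 + 31 + 30 + 31 + 30 + 31 + 31 + 30 + 31 + 30 + 31 + 23 = 571.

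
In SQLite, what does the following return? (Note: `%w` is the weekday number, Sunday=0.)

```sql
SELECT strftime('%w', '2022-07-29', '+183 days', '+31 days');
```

2

First apply '+183 days', '+31 days': 2022-07-29 → 2023-02-28.
2023-02-28 is a Tuesday; with Sunday=0 that is 2.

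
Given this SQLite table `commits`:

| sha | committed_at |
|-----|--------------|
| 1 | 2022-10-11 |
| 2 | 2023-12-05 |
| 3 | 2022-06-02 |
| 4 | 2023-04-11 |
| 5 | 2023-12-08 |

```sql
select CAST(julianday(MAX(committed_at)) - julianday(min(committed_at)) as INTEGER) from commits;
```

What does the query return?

554

MIN = 2022-06-02, MAX = 2023-12-08.
28 days remain in June 2022 after the 2nd (30 − 2).
Full months from July 2022 through November 2023 contribute their day counts.
Then 8 days into December 2023.
Total: 28 + 31 + 31 + 30 + 31 + 30 + 31 + 31 + 28 + 31 + 30 + 31 + 30 + 31 + 31 + 30 + 31 + 30 + 8 = 554.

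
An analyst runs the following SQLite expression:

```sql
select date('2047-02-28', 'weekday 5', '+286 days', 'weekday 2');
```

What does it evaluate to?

2047-12-17

`weekday 5` advances to the next Friday; 2047-02-28 is a Thursday, so it moves forward to 2047-03-01.
Applying '+286 days' to 2047-03-01: counting 286 days forward gives 2047-12-12.
`weekday 2` advances to the next Tuesday; 2047-12-12 is a Thursday, so it moves forward to 2047-12-17.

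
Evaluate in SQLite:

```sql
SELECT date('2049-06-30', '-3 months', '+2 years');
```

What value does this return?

2051-03-30

Adding -3 months to 2049-06-30 gives 2049-03-30.
Adding +2 years to 2049-03-30 gives 2051-03-30.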